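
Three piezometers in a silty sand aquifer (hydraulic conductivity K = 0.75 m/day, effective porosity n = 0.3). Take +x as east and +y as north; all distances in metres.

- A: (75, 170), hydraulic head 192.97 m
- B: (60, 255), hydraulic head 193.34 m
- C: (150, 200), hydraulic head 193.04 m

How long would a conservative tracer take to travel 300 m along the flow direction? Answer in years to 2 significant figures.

77 years

Taking A as reference: B−A = (-15, 85, +0.37); C−A = (75, 30, +0.07).
Determinant of the coordinate differences = (-15)·30 − 75·85 = -6825.
∂h/∂x = [(+0.37)·30 − (+0.07)·85] / -6825 = -0.0007546
∂h/∂y = [(-15)·(+0.07) − 75·(+0.37)] / -6825 = +0.004220
|∇h| = √(-0.0007546² + 0.004220²) = 0.004287
Seepage velocity v = K·i/n = 0.75 × 0.004287 / 0.3 = 0.01072 m/day.
t = 300 / 0.01072 = 2.799e+04 days = 76.6 years.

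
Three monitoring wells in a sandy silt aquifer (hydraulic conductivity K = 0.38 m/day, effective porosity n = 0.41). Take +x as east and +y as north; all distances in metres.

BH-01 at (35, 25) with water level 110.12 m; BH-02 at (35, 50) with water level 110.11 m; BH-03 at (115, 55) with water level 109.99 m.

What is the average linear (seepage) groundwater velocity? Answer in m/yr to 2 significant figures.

0.52 m/yr

Three-point gradient (reference BH-01): Δ to BH-02 = (0, 25, -0.01), Δ to BH-03 = (80, 30, -0.13).
∂h/∂x = -0.001475, ∂h/∂y = -0.0004000 (det = -2000).
|∇h| = √(-0.001475² + -0.0004000²) = 0.001528
Seepage velocity v = K·i/n = 0.38 × 0.001528 / 0.41 = 0.001416 m/day = 0.5172 m/yr.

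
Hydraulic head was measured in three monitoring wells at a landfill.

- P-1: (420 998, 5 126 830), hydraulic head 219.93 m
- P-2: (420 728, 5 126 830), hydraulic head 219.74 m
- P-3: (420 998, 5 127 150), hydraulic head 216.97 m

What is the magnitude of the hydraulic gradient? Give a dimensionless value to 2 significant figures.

∂h/∂x = (219.74 − 219.93) / (420728 − 420998) = +0.0007037
∂h/∂y = (216.97 − 219.93) / (5127150 − 5126830) = -0.009250
|∇h| = √(0.0007037² + -0.009250²) = 0.009277

0.0093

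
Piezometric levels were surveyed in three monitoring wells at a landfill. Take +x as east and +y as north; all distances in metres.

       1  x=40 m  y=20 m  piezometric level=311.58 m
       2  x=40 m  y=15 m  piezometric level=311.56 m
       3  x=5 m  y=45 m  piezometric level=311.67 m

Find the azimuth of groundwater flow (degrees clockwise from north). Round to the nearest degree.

Taking 1 as reference: 2−1 = (0, -5, -0.02); 3−1 = (-35, 25, +0.09).
Solve a·Δx + b·Δy = Δh: det = 0·25 − (-35)·(-5) = -175.
∂h/∂x = [(-0.02)·25 − (+0.09)·(-5)] / -175 = +0.0002857
∂h/∂y = [0·(+0.09) − (-35)·(-0.02)] / -175 = +0.004000
Flow direction (−∇h) has components (-0.0002857 E, -0.004000 N).
Azimuth = atan2(E, N) = atan2(-0.0002857, -0.004000) = 184.1° ≈ 184°.

184°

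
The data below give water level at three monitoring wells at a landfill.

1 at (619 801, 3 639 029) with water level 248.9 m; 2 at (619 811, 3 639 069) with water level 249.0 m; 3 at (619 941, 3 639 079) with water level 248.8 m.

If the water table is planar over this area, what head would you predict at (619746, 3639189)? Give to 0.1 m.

With h = a·x + b·y + c and 1 as origin, the differences give:
  10·a + 40·b = +0.1
  140·a + 50·b = -0.1
Eliminate b (×50 and ×40, subtract): -5100·a = 9.00 → a = ∂h/∂x = -0.001765
Back-substitute: b = ∂h/∂y = +0.002941.
h(619746, 3639189) = 248.9 + (-0.001765)·(-55) + (+0.002941)·(160) = 248.9 +0.097 +0.471 = 249.468 m.

249.5 m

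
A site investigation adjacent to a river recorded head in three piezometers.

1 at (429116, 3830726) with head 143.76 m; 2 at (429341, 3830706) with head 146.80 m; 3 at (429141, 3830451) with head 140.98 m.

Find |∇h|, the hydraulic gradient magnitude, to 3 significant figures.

Differences from 1: to 2 (Δx, Δy, Δh) = (225, -20, +3.04); to 3 = (25, -275, -2.78).
Determinant of the coordinate differences = 225·(-275) − 25·(-20) = -61375.
∂h/∂x = [(+3.04)·(-275) − (-2.78)·(-20)] / -61375 = +0.01453
∂h/∂y = [225·(-2.78) − 25·(+3.04)] / -61375 = +0.01143
|∇h| = √(0.01453² + 0.01143²) = 0.01849

0.0185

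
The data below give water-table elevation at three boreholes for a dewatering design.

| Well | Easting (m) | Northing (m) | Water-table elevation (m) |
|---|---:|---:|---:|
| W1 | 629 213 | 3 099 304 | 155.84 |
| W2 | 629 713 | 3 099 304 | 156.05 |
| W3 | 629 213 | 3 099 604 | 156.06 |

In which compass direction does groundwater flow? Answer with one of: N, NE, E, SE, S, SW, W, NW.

∂h/∂x = (156.05 − 155.84) / (629713 − 629213) = +0.0004200
∂h/∂y = (156.06 − 155.84) / (3099604 − 3099304) = +0.0007333
Flow = −∇h = (-0.0004200 east, -0.0007333 north), which points southwest.

SW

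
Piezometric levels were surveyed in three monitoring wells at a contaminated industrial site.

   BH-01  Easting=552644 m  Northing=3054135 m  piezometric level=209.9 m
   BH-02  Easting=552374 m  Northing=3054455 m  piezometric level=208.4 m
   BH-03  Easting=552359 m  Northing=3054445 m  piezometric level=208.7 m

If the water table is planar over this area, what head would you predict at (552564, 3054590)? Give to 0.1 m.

Taking BH-01 as reference: BH-02−BH-01 = (-270, 320, -1.5); BH-03−BH-01 = (-285, 310, -1.2).
Solve a·Δx + b·Δy = Δh: det = (-270)·310 − (-285)·320 = 7500.
∂h/∂x = [(-1.5)·310 − (-1.2)·320] / 7500 = -0.01080
∂h/∂y = [(-270)·(-1.2) − (-285)·(-1.5)] / 7500 = -0.01380
h(552564, 3054590) = 209.9 + (-0.01080)·(-80) + (-0.01380)·(455) = 209.9 +0.864 -6.279 = 204.485 m.

204.5 m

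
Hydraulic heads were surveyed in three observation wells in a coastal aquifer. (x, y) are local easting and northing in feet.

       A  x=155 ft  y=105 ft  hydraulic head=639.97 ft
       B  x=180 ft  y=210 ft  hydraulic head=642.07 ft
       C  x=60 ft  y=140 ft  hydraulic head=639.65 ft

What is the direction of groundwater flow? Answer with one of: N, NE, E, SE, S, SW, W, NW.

SW

Taking A as reference: B−A = (25, 105, +2.10); C−A = (-95, 35, -0.32).
Solve a·Δx + b·Δy = Δh: det = 25·35 − (-95)·105 = 10850.
∂h/∂x = [(+2.10)·35 − (-0.32)·105] / 10850 = +0.009871
∂h/∂y = [25·(-0.32) − (-95)·(+2.10)] / 10850 = +0.01765
Flow = −∇h = (-0.009871 east, -0.01765 north), which points southwest.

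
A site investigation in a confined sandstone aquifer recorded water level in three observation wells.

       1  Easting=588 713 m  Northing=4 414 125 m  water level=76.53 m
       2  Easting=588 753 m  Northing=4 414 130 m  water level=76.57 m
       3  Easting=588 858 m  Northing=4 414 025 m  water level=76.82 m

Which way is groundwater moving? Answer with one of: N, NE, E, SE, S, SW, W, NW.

Taking 1 as reference: 2−1 = (40, 5, +0.04); 3−1 = (145, -100, +0.29).
Determinant of the coordinate differences = 40·(-100) − 145·5 = -4725.
∂h/∂x = [(+0.04)·(-100) − (+0.29)·5] / -4725 = +0.001153
∂h/∂y = [40·(+0.29) − 145·(+0.04)] / -4725 = -0.001228
Flow = −∇h = (-0.001153 east, +0.001228 north), which points northwest.

NW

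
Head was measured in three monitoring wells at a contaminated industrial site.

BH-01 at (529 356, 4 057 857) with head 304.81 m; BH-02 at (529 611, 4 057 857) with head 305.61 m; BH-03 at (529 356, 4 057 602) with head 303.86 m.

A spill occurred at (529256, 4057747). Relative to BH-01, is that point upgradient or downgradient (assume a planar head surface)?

downgradient

∂h/∂x = (305.61 − 304.81) / (529611 − 529356) = +0.003137
∂h/∂y = (303.86 − 304.81) / (4057602 − 4057857) = +0.003725
Head at (529256, 4057747) = 304.81 + (+0.003137)·(-100) + (+0.003725)·(-110) = 304.09 m.
That is lower than the 304.81 m at BH-01, so the point is downgradient.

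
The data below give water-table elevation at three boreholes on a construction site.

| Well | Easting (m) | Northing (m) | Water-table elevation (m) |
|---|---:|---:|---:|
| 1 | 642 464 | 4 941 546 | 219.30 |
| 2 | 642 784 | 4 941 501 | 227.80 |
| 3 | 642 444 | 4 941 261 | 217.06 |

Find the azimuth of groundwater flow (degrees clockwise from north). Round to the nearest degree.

258°

Taking 1 as reference: 2−1 = (320, -45, +8.50); 3−1 = (-20, -285, -2.24).
Determinant of the coordinate differences = 320·(-285) − (-20)·(-45) = -92100.
∂h/∂x = [(+8.50)·(-285) − (-2.24)·(-45)] / -92100 = +0.02740
∂h/∂y = [320·(-2.24) − (-20)·(+8.50)] / -92100 = +0.005937
Flow direction (−∇h) has components (-0.02740 E, -0.005937 N).
Azimuth = atan2(E, N) = atan2(-0.02740, -0.005937) = 257.8° ≈ 258°.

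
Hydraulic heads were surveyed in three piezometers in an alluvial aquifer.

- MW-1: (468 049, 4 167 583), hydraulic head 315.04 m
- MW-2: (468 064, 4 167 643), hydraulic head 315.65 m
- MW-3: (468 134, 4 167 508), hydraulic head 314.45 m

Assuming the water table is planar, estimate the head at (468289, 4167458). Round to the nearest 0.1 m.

Three-point gradient (reference MW-1): Δ to MW-2 = (15, 60, +0.61), Δ to MW-3 = (85, -75, -0.59).
∂h/∂x = +0.001663, ∂h/∂y = +0.009751 (det = -6225).
h(468289, 4167458) = 315.04 + (+0.001663)·(240) + (+0.009751)·(-125) = 315.04 +0.399 -1.219 = 314.220 m.

314.2 m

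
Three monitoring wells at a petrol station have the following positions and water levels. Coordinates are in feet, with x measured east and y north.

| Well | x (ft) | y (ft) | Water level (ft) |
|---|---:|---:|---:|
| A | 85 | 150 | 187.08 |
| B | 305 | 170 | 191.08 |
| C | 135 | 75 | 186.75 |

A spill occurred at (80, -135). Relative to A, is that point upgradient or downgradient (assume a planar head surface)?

downgradient

Taking A as reference: B−A = (220, 20, +4.00); C−A = (50, -75, -0.33).
Solve a·Δx + b·Δy = Δh: det = 220·(-75) − 50·20 = -17500.
∂h/∂x = [(+4.00)·(-75) − (-0.33)·20] / -17500 = +0.01677
∂h/∂y = [220·(-0.33) − 50·(+4.00)] / -17500 = +0.01558
Head at (80, -135) = 187.08 + (+0.01677)·(-5) + (+0.01558)·(-285) = 182.56 ft.
That is lower than the 187.08 ft at A, so the point is downgradient.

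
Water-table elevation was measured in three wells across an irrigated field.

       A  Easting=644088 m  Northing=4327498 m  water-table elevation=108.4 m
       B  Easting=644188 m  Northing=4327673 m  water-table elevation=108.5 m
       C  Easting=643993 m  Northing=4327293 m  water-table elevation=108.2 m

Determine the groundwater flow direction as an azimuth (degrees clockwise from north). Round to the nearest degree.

126°

Differences from A: to B (Δx, Δy, Δh) = (100, 175, +0.1); to C = (-95, -205, -0.2).
Solve a·Δx + b·Δy = Δh: det = 100·(-205) − (-95)·175 = -3875.
∂h/∂x = [(+0.1)·(-205) − (-0.2)·175] / -3875 = -0.003742
∂h/∂y = [100·(-0.2) − (-95)·(+0.1)] / -3875 = +0.002710
Flow direction (−∇h) has components (+0.003742 E, -0.002710 N).
Azimuth = atan2(E, N) = atan2(+0.003742, -0.002710) = 125.9° ≈ 126°.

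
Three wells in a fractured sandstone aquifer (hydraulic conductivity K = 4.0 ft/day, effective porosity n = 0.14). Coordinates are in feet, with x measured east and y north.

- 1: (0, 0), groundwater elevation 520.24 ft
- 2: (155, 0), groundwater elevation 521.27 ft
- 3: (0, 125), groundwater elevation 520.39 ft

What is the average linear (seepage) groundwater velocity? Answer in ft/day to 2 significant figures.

0.19 ft/day

∂h/∂x = (521.27 − 520.24) / (155 − 0) = +0.006645
∂h/∂y = (520.39 − 520.24) / (125 − 0) = +0.001200
|∇h| = √(0.006645² + 0.001200²) = 0.006752
Seepage velocity v = K·i/n = 4.0 × 0.006752 / 0.14 = 0.1929 ft/day.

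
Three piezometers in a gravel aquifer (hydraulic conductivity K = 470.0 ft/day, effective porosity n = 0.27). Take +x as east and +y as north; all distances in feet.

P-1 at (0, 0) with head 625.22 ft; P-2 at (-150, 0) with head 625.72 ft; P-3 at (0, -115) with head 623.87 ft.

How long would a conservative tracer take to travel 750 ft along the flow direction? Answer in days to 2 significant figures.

35 days

∂h/∂x = (625.72 − 625.22) / (-150 − 0) = -0.003333
∂h/∂y = (623.87 − 625.22) / (-115 − 0) = +0.01174
|∇h| = √(-0.003333² + 0.01174²) = 0.0122
Seepage velocity v = K·i/n = 470.0 × 0.0122 / 0.27 = 21.24 ft/day.
t = 750 / 21.24 = 35.31 days.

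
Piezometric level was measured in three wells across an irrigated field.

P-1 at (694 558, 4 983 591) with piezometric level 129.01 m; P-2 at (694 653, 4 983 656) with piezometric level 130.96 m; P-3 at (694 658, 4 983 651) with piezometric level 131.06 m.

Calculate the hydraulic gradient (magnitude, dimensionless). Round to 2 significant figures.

Taking P-1 as reference: P-2−P-1 = (95, 65, +1.95); P-3−P-1 = (100, 60, +2.05).
Solve a·Δx + b·Δy = Δh: det = 95·60 − 100·65 = -800.
∂h/∂x = [(+1.95)·60 − (+2.05)·65] / -800 = +0.02031
∂h/∂y = [95·(+2.05) − 100·(+1.95)] / -800 = +0.0003125
|∇h| = √(0.02031² + 0.0003125²) = 0.02031

0.020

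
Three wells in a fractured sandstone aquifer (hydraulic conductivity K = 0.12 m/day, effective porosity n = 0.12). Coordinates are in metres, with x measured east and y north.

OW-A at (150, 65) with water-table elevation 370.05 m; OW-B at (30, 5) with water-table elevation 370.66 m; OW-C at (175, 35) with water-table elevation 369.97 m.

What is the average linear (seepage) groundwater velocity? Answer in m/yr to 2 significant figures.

1.7 m/yr

With h = a·x + b·y + c and OW-A as origin, the differences give:
  (-120)·a + (-60)·b = +0.61
  25·a + (-30)·b = -0.08
Eliminate b (×(-30) and ×(-60), subtract): 5100·a = -23.100 → a = ∂h/∂x = -0.004529
Back-substitute: b = ∂h/∂y = -0.001108.
|∇h| = √(-0.004529² + -0.001108²) = 0.004663
Seepage velocity v = K·i/n = 0.12 × 0.004663 / 0.12 = 0.004663 m/day = 1.703 m/yr.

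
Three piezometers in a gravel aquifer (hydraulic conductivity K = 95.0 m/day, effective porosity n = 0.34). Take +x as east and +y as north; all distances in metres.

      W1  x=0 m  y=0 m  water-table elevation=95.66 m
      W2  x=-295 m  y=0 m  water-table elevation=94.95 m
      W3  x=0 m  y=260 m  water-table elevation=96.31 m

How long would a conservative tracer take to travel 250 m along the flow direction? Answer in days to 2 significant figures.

∂h/∂x = (94.95 − 95.66) / (-295 − 0) = +0.002407
∂h/∂y = (96.31 − 95.66) / (260 − 0) = +0.002500
|∇h| = √(0.002407² + 0.002500²) = 0.00347
Seepage velocity v = K·i/n = 95.0 × 0.00347 / 0.34 = 0.9696 m/day.
t = 250 / 0.9696 = 257.8 days.

260 days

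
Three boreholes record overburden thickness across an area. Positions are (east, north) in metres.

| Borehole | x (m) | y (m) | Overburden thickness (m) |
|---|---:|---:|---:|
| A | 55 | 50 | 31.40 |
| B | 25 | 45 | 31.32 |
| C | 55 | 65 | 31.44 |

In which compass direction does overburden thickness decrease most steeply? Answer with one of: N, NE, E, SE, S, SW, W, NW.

SW

Three-point gradient (reference A): Δ to B = (-30, -5, -0.08), Δ to C = (0, 15, +0.04).
∂d/∂x = +0.002222, ∂d/∂y = +0.002667 (det = -450).
Steepest decrease is along −∇f = (-0.002222 E, -0.002667 N) → southwest.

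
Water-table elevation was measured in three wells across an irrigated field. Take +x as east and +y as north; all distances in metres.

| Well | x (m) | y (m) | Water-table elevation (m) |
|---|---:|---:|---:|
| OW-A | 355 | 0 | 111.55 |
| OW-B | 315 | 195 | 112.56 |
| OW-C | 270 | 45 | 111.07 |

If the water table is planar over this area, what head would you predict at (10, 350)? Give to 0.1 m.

110.8 m

Taking OW-A as reference: OW-B−OW-A = (-40, 195, +1.01); OW-C−OW-A = (-85, 45, -0.48).
Determinant of the coordinate differences = (-40)·45 − (-85)·195 = 14775.
∂h/∂x = [(+1.01)·45 − (-0.48)·195] / 14775 = +0.009411
∂h/∂y = [(-40)·(-0.48) − (-85)·(+1.01)] / 14775 = +0.007110
h(10, 350) = 111.55 + (+0.009411)·(-345) + (+0.007110)·(350) = 111.55 -3.247 +2.488 = 110.792 m.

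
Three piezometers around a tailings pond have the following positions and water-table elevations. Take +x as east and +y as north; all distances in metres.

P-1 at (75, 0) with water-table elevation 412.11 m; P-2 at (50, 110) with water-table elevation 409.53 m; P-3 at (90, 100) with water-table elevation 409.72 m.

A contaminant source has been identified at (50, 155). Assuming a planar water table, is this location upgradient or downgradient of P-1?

downgradient

With h = a·x + b·y + c and P-1 as origin, the differences give:
  (-25)·a + 110·b = -2.58
  15·a + 100·b = -2.39
Eliminate b (×100 and ×110, subtract): -4150·a = 4.900 → a = ∂h/∂x = -0.001181
Back-substitute: b = ∂h/∂y = -0.02372.
Head at (50, 155) = 412.11 + (-0.001181)·(-25) + (-0.02372)·(155) = 408.46 m.
That is lower than the 412.11 m at P-1, so the point is downgradient.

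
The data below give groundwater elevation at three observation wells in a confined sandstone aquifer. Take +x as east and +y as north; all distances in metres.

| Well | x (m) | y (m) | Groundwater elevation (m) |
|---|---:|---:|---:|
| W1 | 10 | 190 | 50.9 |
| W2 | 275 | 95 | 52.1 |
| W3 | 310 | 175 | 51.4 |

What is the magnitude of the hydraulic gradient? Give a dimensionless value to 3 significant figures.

Taking W1 as reference: W2−W1 = (265, -95, +1.2); W3−W1 = (300, -15, +0.5).
Determinant of the coordinate differences = 265·(-15) − 300·(-95) = 24525.
∂h/∂x = [(+1.2)·(-15) − (+0.5)·(-95)] / 24525 = +0.001203
∂h/∂y = [265·(+0.5) − 300·(+1.2)] / 24525 = -0.009276
|∇h| = √(0.001203² + -0.009276²) = 0.009354

0.00935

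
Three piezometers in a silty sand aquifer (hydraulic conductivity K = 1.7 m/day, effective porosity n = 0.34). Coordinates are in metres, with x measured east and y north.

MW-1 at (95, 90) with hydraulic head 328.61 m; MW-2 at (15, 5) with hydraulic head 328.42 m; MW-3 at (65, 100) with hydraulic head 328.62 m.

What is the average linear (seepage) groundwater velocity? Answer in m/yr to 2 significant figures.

3.6 m/yr

Taking MW-1 as reference: MW-2−MW-1 = (-80, -85, -0.19); MW-3−MW-1 = (-30, 10, +0.01).
Solve a·Δx + b·Δy = Δh: det = (-80)·10 − (-30)·(-85) = -3350.
∂h/∂x = [(-0.19)·10 − (+0.01)·(-85)] / -3350 = +0.0003134
∂h/∂y = [(-80)·(+0.01) − (-30)·(-0.19)] / -3350 = +0.001940
|∇h| = √(0.0003134² + 0.001940²) = 0.001965
Seepage velocity v = K·i/n = 1.7 × 0.001965 / 0.34 = 0.009825 m/day = 3.589 m/yr.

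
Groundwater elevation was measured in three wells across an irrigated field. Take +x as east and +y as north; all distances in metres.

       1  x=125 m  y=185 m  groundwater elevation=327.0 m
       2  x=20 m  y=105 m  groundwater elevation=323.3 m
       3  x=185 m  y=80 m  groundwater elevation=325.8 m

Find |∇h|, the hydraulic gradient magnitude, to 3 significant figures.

0.0287

Differences from 1: to 2 (Δx, Δy, Δh) = (-105, -80, -3.7); to 3 = (60, -105, -1.2).
Determinant of the coordinate differences = (-105)·(-105) − 60·(-80) = 15825.
∂h/∂x = [(-3.7)·(-105) − (-1.2)·(-80)] / 15825 = +0.01848
∂h/∂y = [(-105)·(-1.2) − 60·(-3.7)] / 15825 = +0.02199
|∇h| = √(0.01848² + 0.02199²) = 0.02872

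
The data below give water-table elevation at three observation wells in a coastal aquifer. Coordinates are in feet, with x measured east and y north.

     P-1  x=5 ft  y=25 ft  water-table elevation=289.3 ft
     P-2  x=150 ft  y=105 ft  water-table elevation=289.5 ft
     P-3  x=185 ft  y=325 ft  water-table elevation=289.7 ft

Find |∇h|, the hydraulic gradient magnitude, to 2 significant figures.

With h = a·x + b·y + c and P-1 as origin, the differences give:
  145·a + 80·b = +0.2
  180·a + 300·b = +0.4
Eliminate b (×300 and ×80, subtract): 29100·a = 28.00 → a = ∂h/∂x = +0.0009622
Back-substitute: b = ∂h/∂y = +0.0007560.
|∇h| = √(0.0009622² + 0.0007560²) = 0.001224

0.0012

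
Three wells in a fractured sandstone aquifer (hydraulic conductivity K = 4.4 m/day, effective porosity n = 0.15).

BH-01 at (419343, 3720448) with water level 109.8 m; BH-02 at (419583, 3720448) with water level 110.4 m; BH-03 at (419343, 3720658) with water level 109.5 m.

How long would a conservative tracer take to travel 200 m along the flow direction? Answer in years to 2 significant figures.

∂h/∂x = (110.4 − 109.8) / (419583 − 419343) = +0.002500
∂h/∂y = (109.5 − 109.8) / (3720658 − 3720448) = -0.001429
|∇h| = √(0.002500² + -0.001429²) = 0.00288
Seepage velocity v = K·i/n = 4.4 × 0.00288 / 0.15 = 0.08448 m/day.
t = 200 / 0.08448 = 2367 days = 6.48 years.

6.5 years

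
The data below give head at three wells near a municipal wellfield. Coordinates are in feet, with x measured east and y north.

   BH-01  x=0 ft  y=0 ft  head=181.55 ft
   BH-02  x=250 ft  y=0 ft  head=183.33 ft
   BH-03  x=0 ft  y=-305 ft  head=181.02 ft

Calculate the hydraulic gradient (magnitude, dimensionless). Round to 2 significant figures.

∂h/∂x = (183.33 − 181.55) / (250 − 0) = +0.007120
∂h/∂y = (181.02 − 181.55) / (-305 − 0) = +0.001738
|∇h| = √(0.007120² + 0.001738²) = 0.007329

0.0073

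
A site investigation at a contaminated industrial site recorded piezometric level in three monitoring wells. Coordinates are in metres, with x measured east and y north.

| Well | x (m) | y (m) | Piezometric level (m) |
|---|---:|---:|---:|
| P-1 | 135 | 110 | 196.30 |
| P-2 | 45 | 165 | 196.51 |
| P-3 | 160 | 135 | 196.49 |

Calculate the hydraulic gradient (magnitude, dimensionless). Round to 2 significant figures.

0.0063

Taking P-1 as reference: P-2−P-1 = (-90, 55, +0.21); P-3−P-1 = (25, 25, +0.19).
Determinant of the coordinate differences = (-90)·25 − 25·55 = -3625.
∂h/∂x = [(+0.21)·25 − (+0.19)·55] / -3625 = +0.001434
∂h/∂y = [(-90)·(+0.19) − 25·(+0.21)] / -3625 = +0.006166
|∇h| = √(0.001434² + 0.006166²) = 0.006331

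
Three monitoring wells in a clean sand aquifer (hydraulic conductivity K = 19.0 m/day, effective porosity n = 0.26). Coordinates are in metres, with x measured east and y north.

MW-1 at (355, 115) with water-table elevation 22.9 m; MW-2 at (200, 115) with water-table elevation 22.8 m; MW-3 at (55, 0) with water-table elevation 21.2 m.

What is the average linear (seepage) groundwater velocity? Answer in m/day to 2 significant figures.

0.96 m/day

Three-point gradient (reference MW-1): Δ to MW-2 = (-155, 0, -0.1), Δ to MW-3 = (-300, -115, -1.7).
∂h/∂x = +0.0006452, ∂h/∂y = +0.01310 (det = 17825).
|∇h| = √(0.0006452² + 0.01310²) = 0.01312
Seepage velocity v = K·i/n = 19.0 × 0.01312 / 0.26 = 0.9588 m/day.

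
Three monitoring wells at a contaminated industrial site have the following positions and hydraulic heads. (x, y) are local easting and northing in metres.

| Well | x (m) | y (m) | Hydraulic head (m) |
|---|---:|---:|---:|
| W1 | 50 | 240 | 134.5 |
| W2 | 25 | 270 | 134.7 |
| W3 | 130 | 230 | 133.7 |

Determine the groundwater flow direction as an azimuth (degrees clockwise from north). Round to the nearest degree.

Taking W1 as reference: W2−W1 = (-25, 30, +0.2); W3−W1 = (80, -10, -0.8).
Solve a·Δx + b·Δy = Δh: det = (-25)·(-10) − 80·30 = -2150.
∂h/∂x = [(+0.2)·(-10) − (-0.8)·30] / -2150 = -0.01023
∂h/∂y = [(-25)·(-0.8) − 80·(+0.2)] / -2150 = -0.001860
Flow direction (−∇h) has components (+0.01023 E, +0.001860 N).
Azimuth = atan2(E, N) = atan2(+0.01023, +0.001860) = 79.7° ≈ 080°.

080°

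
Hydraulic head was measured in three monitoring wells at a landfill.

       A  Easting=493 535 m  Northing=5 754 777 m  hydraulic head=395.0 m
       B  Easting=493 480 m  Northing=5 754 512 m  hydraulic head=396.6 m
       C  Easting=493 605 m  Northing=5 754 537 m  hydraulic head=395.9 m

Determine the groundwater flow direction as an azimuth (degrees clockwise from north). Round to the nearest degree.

Three-point gradient (reference A): Δ to B = (-55, -265, +1.6), Δ to C = (70, -240, +0.9).
∂h/∂x = -0.004583, ∂h/∂y = -0.005087 (det = 31750).
Flow direction (−∇h) has components (+0.004583 E, +0.005087 N).
Azimuth = atan2(E, N) = atan2(+0.004583, +0.005087) = 42.0° ≈ 042°.

042°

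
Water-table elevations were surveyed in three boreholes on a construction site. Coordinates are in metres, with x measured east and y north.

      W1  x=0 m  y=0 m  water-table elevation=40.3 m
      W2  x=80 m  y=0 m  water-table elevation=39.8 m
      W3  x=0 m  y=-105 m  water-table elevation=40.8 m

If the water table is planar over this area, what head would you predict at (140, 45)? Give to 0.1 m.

∂h/∂x = (39.8 − 40.3) / (80 − 0) = -0.006250
∂h/∂y = (40.8 − 40.3) / (-105 − 0) = -0.004762
h(140, 45) = 40.3 + (-0.006250)·(140) + (-0.004762)·(45) = 40.3 -0.875 -0.214 = 39.211 m.

39.2 m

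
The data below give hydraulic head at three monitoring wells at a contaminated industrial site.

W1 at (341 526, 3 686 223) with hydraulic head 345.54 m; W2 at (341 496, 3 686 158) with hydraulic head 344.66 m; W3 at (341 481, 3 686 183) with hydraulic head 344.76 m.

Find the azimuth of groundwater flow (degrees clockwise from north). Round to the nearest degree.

Differences from W1: to W2 (Δx, Δy, Δh) = (-30, -65, -0.88); to W3 = (-45, -40, -0.78).
Determinant of the coordinate differences = (-30)·(-40) − (-45)·(-65) = -1725.
∂h/∂x = [(-0.88)·(-40) − (-0.78)·(-65)] / -1725 = +0.008986
∂h/∂y = [(-30)·(-0.78) − (-45)·(-0.88)] / -1725 = +0.009391
Flow direction (−∇h) has components (-0.008986 E, -0.009391 N).
Azimuth = atan2(E, N) = atan2(-0.008986, -0.009391) = 223.7° ≈ 224°.

224°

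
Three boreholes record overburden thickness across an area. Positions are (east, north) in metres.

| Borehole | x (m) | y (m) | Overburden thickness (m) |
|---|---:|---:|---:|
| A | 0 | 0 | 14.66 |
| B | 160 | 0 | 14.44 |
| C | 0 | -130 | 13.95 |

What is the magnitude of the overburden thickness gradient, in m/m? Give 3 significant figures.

0.00563 m/m

∂d/∂x = (14.44 − 14.66) / (160 − 0) = -0.001375
∂d/∂y = (13.95 − 14.66) / (-130 − 0) = +0.005462
|∇f| = √(-0.001375² + 0.005462²) = 0.005632 m/m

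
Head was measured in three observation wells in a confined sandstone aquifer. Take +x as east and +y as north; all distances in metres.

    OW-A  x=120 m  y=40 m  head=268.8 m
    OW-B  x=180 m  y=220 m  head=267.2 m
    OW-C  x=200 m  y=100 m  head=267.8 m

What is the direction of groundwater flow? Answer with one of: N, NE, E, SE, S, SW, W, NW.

Taking OW-A as reference: OW-B−OW-A = (60, 180, -1.6); OW-C−OW-A = (80, 60, -1.0).
Determinant of the coordinate differences = 60·60 − 80·180 = -10800.
∂h/∂x = [(-1.6)·60 − (-1.0)·180] / -10800 = -0.007778
∂h/∂y = [60·(-1.0) − 80·(-1.6)] / -10800 = -0.006296
Flow = −∇h = (+0.007778 east, +0.006296 north), which points northeast.

NE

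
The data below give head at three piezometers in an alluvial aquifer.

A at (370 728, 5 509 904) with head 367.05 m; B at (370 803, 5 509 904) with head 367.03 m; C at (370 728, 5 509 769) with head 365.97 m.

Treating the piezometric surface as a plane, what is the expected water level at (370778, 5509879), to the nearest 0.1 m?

∂h/∂x = (367.03 − 367.05) / (370803 − 370728) = -0.0002667
∂h/∂y = (365.97 − 367.05) / (5509769 − 5509904) = +0.008000
h(370778, 5509879) = 367.05 + (-0.0002667)·(50) + (+0.008000)·(-25) = 367.05 -0.013 -0.200 = 366.837 m.

366.8 m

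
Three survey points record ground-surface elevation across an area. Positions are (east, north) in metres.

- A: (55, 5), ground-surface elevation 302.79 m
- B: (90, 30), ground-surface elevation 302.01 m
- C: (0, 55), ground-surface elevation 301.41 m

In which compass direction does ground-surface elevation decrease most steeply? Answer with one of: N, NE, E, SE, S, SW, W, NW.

N

With z = a·x + b·y + c and A as origin, the differences give:
  35·a + 25·b = -0.78
  (-55)·a + 50·b = -1.38
Eliminate b (×50 and ×25, subtract): 3125·a = -4.500 → a = ∂z/∂x = -0.001440
Back-substitute: b = ∂z/∂y = -0.02918.
Steepest decrease is along −∇f = (+0.001440 E, +0.02918 N) → north.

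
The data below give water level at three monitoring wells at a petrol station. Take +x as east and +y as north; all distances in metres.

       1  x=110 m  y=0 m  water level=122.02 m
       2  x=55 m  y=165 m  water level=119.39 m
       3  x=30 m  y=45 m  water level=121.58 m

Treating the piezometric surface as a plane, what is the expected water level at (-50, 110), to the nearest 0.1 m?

Differences from 1: to 2 (Δx, Δy, Δh) = (-55, 165, -2.63); to 3 = (-80, 45, -0.44).
Determinant of the coordinate differences = (-55)·45 − (-80)·165 = 10725.
∂h/∂x = [(-2.63)·45 − (-0.44)·165] / 10725 = -0.004266
∂h/∂y = [(-55)·(-0.44) − (-80)·(-2.63)] / 10725 = -0.01736
h(-50, 110) = 122.02 + (-0.004266)·(-160) + (-0.01736)·(110) = 122.02 +0.683 -1.910 = 120.793 m.

120.8 m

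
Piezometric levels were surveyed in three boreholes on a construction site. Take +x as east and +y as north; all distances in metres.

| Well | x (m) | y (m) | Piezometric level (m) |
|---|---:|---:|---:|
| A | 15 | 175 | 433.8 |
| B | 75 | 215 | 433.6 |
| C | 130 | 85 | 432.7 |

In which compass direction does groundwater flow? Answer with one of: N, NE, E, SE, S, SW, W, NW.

Three-point gradient (reference A): Δ to B = (60, 40, -0.2), Δ to C = (115, -90, -1.1).
∂h/∂x = -0.006200, ∂h/∂y = +0.004300 (det = -10000).
Flow = −∇h = (+0.006200 east, -0.004300 north), which points southeast.

SE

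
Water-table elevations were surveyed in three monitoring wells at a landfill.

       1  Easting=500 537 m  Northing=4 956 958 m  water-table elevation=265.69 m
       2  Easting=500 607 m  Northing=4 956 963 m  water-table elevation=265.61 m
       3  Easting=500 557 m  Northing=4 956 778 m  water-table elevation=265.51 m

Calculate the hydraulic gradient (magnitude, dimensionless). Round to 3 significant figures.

With h = a·x + b·y + c and 1 as origin, the differences give:
  70·a + 5·b = -0.08
  20·a + (-180)·b = -0.18
Eliminate b (×(-180) and ×5, subtract): -12700·a = 15.300 → a = ∂h/∂x = -0.001205
Back-substitute: b = ∂h/∂y = +0.0008661.
|∇h| = √(-0.001205² + 0.0008661²) = 0.001484

0.00148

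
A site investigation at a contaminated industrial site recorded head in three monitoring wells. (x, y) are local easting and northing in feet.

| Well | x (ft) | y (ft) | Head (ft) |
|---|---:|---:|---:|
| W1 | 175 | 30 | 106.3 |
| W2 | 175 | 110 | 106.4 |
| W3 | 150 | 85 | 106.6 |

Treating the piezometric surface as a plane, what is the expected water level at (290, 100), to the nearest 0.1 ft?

Three-point gradient (reference W1): Δ to W2 = (0, 80, +0.1), Δ to W3 = (-25, 55, +0.3).
∂h/∂x = -0.009250, ∂h/∂y = +0.001250 (det = 2000).
h(290, 100) = 106.3 + (-0.009250)·(115) + (+0.001250)·(70) = 106.3 -1.064 +0.088 = 105.324 ft.

105.3 ft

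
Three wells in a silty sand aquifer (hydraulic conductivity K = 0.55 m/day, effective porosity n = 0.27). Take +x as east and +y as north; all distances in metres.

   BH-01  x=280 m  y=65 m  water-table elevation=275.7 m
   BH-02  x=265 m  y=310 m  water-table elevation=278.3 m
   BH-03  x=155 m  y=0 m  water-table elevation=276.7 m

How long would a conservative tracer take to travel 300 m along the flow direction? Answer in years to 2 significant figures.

Three-point gradient (reference BH-01): Δ to BH-02 = (-15, 245, +2.6), Δ to BH-03 = (-125, -65, +1.0).
∂h/∂x = -0.01310, ∂h/∂y = +0.009810 (det = 31600).
|∇h| = √(-0.01310² + 0.009810²) = 0.01637
Seepage velocity v = K·i/n = 0.55 × 0.01637 / 0.27 = 0.03335 m/day.
t = 300 / 0.03335 = 8996 days = 24.6 years.

25 years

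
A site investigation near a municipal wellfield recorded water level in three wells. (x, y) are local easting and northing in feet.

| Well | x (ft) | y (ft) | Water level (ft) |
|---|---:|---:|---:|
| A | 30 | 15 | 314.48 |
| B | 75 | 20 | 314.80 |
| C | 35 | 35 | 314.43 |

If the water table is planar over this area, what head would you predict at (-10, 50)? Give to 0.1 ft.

314.0 ft

Taking A as reference: B−A = (45, 5, +0.32); C−A = (5, 20, -0.05).
Solve a·Δx + b·Δy = Δh: det = 45·20 − 5·5 = 875.
∂h/∂x = [(+0.32)·20 − (-0.05)·5] / 875 = +0.007600
∂h/∂y = [45·(-0.05) − 5·(+0.32)] / 875 = -0.004400
h(-10, 50) = 314.48 + (+0.007600)·(-40) + (-0.004400)·(35) = 314.48 -0.304 -0.154 = 314.022 ft.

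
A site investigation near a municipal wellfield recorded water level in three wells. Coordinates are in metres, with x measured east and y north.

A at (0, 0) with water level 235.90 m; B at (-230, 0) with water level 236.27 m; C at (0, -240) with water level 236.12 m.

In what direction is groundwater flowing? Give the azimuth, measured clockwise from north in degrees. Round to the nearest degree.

060°

∂h/∂x = (236.27 − 235.90) / (-230 − 0) = -0.001609
∂h/∂y = (236.12 − 235.90) / (-240 − 0) = -0.0009167
Flow direction (−∇h) has components (+0.001609 E, +0.0009167 N).
Azimuth = atan2(E, N) = atan2(+0.001609, +0.0009167) = 60.3° ≈ 060°.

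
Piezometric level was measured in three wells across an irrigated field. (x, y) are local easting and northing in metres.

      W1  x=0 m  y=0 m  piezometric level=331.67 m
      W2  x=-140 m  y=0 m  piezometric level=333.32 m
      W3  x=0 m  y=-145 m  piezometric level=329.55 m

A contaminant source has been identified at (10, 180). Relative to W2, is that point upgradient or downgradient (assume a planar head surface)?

upgradient

∂h/∂x = (333.32 − 331.67) / (-140 − 0) = -0.01179
∂h/∂y = (329.55 − 331.67) / (-145 − 0) = +0.01462
Head at (10, 180) = 331.67 + (-0.01179)·(10) + (+0.01462)·(180) = 334.18 m.
That is higher than the 333.32 m at W2, so the point is upgradient.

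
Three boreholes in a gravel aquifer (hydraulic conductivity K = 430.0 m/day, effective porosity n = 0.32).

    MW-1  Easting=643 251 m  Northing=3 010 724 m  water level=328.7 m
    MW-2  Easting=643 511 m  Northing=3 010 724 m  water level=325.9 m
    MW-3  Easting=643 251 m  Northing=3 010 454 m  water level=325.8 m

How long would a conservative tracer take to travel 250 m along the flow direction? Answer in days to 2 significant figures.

∂h/∂x = (325.9 − 328.7) / (643511 − 643251) = -0.01077
∂h/∂y = (325.8 − 328.7) / (3010454 − 3010724) = +0.01074
|∇h| = √(-0.01077² + 0.01074²) = 0.01521
Seepage velocity v = K·i/n = 430.0 × 0.01521 / 0.32 = 20.44 m/day.
t = 250 / 20.44 = 12.23 days.

12 days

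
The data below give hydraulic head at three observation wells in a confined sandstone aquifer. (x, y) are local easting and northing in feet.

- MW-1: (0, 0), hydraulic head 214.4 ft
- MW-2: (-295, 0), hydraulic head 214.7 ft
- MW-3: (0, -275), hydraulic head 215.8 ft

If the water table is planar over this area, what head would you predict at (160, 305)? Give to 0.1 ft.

∂h/∂x = (214.7 − 214.4) / (-295 − 0) = -0.001017
∂h/∂y = (215.8 − 214.4) / (-275 − 0) = -0.005091
h(160, 305) = 214.4 + (-0.001017)·(160) + (-0.005091)·(305) = 214.4 -0.163 -1.553 = 212.685 ft.

212.7 ft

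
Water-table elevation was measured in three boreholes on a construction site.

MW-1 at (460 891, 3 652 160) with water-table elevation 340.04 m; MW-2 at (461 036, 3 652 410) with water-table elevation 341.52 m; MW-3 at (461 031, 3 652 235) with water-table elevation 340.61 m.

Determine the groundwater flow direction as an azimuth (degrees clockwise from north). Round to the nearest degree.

194°

Differences from MW-1: to MW-2 (Δx, Δy, Δh) = (145, 250, +1.48); to MW-3 = (140, 75, +0.57).
Solve a·Δx + b·Δy = Δh: det = 145·75 − 140·250 = -24125.
∂h/∂x = [(+1.48)·75 − (+0.57)·250] / -24125 = +0.001306
∂h/∂y = [145·(+0.57) − 140·(+1.48)] / -24125 = +0.005163
Flow direction (−∇h) has components (-0.001306 E, -0.005163 N).
Azimuth = atan2(E, N) = atan2(-0.001306, -0.005163) = 194.2° ≈ 194°.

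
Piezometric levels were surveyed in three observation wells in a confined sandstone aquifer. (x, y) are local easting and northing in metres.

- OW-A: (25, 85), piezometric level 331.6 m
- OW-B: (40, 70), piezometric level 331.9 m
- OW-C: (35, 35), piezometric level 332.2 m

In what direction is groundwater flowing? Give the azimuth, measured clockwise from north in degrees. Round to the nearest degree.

315°

Three-point gradient (reference OW-A): Δ to OW-B = (15, -15, +0.3), Δ to OW-C = (10, -50, +0.6).
∂h/∂x = +0.010000, ∂h/∂y = -0.010000 (det = -600).
Flow direction (−∇h) has components (-0.010000 E, +0.010000 N).
Azimuth = atan2(E, N) = atan2(-0.010000, +0.010000) = 315.0° ≈ 315°.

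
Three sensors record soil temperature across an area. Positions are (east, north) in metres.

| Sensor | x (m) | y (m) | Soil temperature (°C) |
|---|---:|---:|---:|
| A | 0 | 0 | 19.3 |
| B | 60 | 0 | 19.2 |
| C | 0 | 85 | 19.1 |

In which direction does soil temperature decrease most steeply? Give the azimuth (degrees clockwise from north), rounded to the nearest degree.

∂T/∂x = (19.2 − 19.3) / (60 − 0) = -0.001667
∂T/∂y = (19.1 − 19.3) / (85 − 0) = -0.002353
Steepest decrease is along −∇f: components (+0.001667 E, +0.002353 N).
Azimuth = atan2(+0.001667, +0.002353) = 35.3° ≈ 035°.

035°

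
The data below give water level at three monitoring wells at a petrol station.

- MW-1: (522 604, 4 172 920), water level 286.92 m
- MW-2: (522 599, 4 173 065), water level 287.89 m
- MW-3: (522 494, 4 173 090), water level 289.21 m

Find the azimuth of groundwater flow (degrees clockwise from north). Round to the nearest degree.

120°

With h = a·x + b·y + c and MW-1 as origin, the differences give:
  (-5)·a + 145·b = +0.97
  (-110)·a + 170·b = +2.29
Eliminate b (×170 and ×145, subtract): 15100·a = -167.150 → a = ∂h/∂x = -0.01107
Back-substitute: b = ∂h/∂y = +0.006308.
Flow direction (−∇h) has components (+0.01107 E, -0.006308 N).
Azimuth = atan2(E, N) = atan2(+0.01107, -0.006308) = 119.7° ≈ 120°.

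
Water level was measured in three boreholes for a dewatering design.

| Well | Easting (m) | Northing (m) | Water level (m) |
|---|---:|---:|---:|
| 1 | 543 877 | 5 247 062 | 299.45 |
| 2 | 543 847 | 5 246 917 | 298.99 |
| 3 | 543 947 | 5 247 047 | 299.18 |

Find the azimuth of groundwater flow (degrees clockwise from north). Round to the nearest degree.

141°

Taking 1 as reference: 2−1 = (-30, -145, -0.46); 3−1 = (70, -15, -0.27).
Solve a·Δx + b·Δy = Δh: det = (-30)·(-15) − 70·(-145) = 10600.
∂h/∂x = [(-0.46)·(-15) − (-0.27)·(-145)] / 10600 = -0.003042
∂h/∂y = [(-30)·(-0.27) − 70·(-0.46)] / 10600 = +0.003802
Flow direction (−∇h) has components (+0.003042 E, -0.003802 N).
Azimuth = atan2(E, N) = atan2(+0.003042, -0.003802) = 141.3° ≈ 141°.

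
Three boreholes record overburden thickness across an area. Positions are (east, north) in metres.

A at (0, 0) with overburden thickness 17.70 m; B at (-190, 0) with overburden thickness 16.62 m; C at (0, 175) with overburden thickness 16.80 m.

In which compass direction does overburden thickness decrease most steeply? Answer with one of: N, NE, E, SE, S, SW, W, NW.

∂d/∂x = (16.62 − 17.70) / (-190 − 0) = +0.005684
∂d/∂y = (16.80 − 17.70) / (175 − 0) = -0.005143
Steepest decrease is along −∇f = (-0.005684 E, +0.005143 N) → northwest.

NW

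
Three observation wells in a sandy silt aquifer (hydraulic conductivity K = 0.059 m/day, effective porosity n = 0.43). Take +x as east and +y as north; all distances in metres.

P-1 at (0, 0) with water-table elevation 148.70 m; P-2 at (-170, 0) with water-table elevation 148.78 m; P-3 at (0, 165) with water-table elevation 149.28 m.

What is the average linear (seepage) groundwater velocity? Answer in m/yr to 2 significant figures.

∂h/∂x = (148.78 − 148.70) / (-170 − 0) = -0.0004706
∂h/∂y = (149.28 − 148.70) / (165 − 0) = +0.003515
|∇h| = √(-0.0004706² + 0.003515²) = 0.003546
Seepage velocity v = K·i/n = 0.059 × 0.003546 / 0.43 = 0.0004865 m/day = 0.1777 m/yr.

0.18 m/yr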